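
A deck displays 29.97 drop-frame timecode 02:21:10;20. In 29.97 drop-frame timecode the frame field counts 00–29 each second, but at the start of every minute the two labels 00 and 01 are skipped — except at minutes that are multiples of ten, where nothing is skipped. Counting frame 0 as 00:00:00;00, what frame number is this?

253866

Complete 10-minute blocks: 14, each 17982 frames → 251748.
Remaining 1 whole minute in the current block: 1800 + 0 × 1798 = 1800 frames.
Within the current minute: 10 × 30 + 20 − 2 = 318 (labels ;00/;01 skipped at this minute). Total = 251748 + 1800 + 318 = 253866.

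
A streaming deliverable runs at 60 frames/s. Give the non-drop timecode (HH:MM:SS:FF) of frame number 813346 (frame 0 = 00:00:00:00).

813346 ÷ 60 = 13555 full seconds, remainder 46 frames.
13555 s = 3 h 45 min 55 s.
Timecode: 03:45:55:46.

03:45:55:46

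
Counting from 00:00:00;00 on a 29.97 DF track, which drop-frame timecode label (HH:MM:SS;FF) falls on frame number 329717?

Ten DF minutes hold 17982 frames, so frame 329717 lies in block 18 (frames 323676–341657) with 6041 frames into that block.
The block's first minute is 1800 frames and the rest 1798 each; 6041 frames reaches minute 3, so 18 × 18 + 3 × 2 = 330 labels have been skipped so far.
Adding those back, label number 329717 + 330 = 330047 at 30 labels/s is 11001 s + 17 f = 3 h 3 min 21 s frame 17, i.e. 03:03:21;17.

03:03:21;17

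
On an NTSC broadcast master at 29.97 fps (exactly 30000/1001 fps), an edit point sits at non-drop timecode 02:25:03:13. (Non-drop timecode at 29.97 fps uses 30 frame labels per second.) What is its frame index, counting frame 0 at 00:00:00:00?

frame 261103

Total seconds to the label: (2 × 3600 + 25 × 60 + 3) = 8703.
Frame index = 8703 × 30 + 13 = 261103.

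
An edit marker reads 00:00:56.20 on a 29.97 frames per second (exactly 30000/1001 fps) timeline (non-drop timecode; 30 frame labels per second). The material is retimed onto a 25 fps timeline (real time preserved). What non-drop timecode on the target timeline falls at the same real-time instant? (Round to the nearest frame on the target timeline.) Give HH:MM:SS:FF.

Source frame index: (0×3600 + 0×60 + 56) × 30 + 20 = 1700.
Real time: 1700 / (30000/1001) = 17017/300 s.
Target frame: (17017/300) × (25) = 17017/12 ≈ 1418.083 → 1418.
At 25 labels/s: frame 1418 → 00:00:56:18.

00:00:56:18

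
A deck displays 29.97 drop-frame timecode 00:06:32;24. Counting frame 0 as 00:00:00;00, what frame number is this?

Complete 10-minute blocks: 0, each 17982 frames → 0.
Remaining 6 whole minutes in the current block: 1800 + 5 × 1798 = 10790 frames.
Within the current minute: 32 × 30 + 24 − 2 = 982 (labels ;00/;01 skipped at this minute). Total = 0 + 10790 + 982 = 11772.

11772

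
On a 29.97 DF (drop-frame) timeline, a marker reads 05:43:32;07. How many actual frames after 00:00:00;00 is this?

617749

As if non-drop at 30 labels/s: (5 × 3600 + 43 × 60 + 32) × 30 + 7 = 618367.
Minute boundaries passed: 343; those not divisible by 10: 343 − 34 = 309; dropped labels = 2 × 309 = 618.
Actual frame index = 618367 − 618 = 617749.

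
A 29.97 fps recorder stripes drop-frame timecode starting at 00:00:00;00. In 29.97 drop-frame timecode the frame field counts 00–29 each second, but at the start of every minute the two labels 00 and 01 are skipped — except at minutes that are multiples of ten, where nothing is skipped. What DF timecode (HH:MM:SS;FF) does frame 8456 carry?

00:04:42;04

Ten DF minutes hold 17982 frames, so frame 8456 lies in block 0 (frames 0–17981) with 8456 frames into that block.
The block's first minute is 1800 frames and the rest 1798 each; 8456 frames reaches minute 4, so 0 × 18 + 4 × 2 = 8 labels have been skipped so far.
Adding those back, label number 8456 + 8 = 8464 at 30 labels/s is 282 s + 4 f = 0 h 4 min 42 s frame 4, i.e. 00:04:42;04.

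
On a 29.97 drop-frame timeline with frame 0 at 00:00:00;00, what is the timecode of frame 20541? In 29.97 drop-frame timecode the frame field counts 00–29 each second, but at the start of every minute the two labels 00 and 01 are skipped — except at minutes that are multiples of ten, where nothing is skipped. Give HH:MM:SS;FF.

00:11:25;11

Each 10-minute DF block holds 10 × 60 × 30 − 9 × 2 = 17982 frames. 20541 ÷ 17982 → 1 full block, remainder 2559.
Within the partial block the first minute is 1800 frames and each further minute 1798, so 1 further minute boundary passed. Total skipped labels = 18 × 1 + 2 × 1 = 20.
Non-drop label index = 20541 + 20 = 20561; at 30 labels/s that is 00:11:25:11, i.e. DF 00:11:25;11.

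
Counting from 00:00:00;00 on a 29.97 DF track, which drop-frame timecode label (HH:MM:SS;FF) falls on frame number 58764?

00:32:40;22

Ten DF minutes hold 17982 frames, so frame 58764 lies in block 3 (frames 53946–71927) with 4818 frames into that block.
The block's first minute is 1800 frames and the rest 1798 each; 4818 frames reaches minute 2, so 3 × 18 + 2 × 2 = 58 labels have been skipped so far.
Adding those back, label number 58764 + 58 = 58822 at 30 labels/s is 1960 s + 22 f = 0 h 32 min 40 s frame 22, i.e. 00:32:40;22.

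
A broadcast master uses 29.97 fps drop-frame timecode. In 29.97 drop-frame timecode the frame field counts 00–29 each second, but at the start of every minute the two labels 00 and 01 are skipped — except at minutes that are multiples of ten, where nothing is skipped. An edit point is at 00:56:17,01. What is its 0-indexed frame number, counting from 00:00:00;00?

As if non-drop at 30 labels/s: (0 × 3600 + 56 × 60 + 17) × 30 + 1 = 101311.
Minute boundaries passed: 56; those not divisible by 10: 56 − 5 = 51; dropped labels = 2 × 51 = 102.
Actual frame index = 101311 − 102 = 101209.

101209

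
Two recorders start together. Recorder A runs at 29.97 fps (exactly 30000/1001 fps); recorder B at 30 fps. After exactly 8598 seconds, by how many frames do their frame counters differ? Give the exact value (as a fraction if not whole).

257940/1001 frames

A emits 30000/1001 × 8598 = 257940000/1001 frames; B emits 30 × 8598 = 257940.
Difference = 257940/1001 frames (≈ 257.6823); B is ahead of A.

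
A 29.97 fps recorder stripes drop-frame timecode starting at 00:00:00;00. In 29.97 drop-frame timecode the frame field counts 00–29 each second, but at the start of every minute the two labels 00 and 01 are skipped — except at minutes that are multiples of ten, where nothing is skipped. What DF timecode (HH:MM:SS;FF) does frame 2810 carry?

00:01:33;22

Ten DF minutes hold 17982 frames, so frame 2810 lies in block 0 (frames 0–17981) with 2810 frames into that block.
The block's first minute is 1800 frames and the rest 1798 each; 2810 frames reaches minute 1, so 0 × 18 + 1 × 2 = 2 labels have been skipped so far.
Adding those back, label number 2810 + 2 = 2812 at 30 labels/s is 93 s + 22 f = 0 h 1 min 33 s frame 22, i.e. 00:01:33;22.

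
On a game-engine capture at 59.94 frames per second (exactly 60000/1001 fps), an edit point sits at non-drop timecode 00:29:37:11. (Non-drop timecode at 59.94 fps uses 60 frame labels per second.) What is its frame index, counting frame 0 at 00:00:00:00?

Total seconds to the label: (0 × 3600 + 29 × 60 + 37) = 1777.
Frame index = 1777 × 60 + 11 = 106631.

106631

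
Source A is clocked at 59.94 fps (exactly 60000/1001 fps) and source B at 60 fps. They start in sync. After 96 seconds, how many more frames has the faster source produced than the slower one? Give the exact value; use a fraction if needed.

5760/1001 frames

A emits 60000/1001 × 96 = 5760000/1001 frames; B emits 60 × 96 = 5760.
Difference = 5760/1001 frames (≈ 5.7542); B is ahead of A.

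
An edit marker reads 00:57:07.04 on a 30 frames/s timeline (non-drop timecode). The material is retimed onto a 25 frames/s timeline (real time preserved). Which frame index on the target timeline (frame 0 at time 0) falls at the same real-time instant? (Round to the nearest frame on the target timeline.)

frame 85678

Source frame index: (0×3600 + 57×60 + 7) × 30 + 4 = 102814.
Real time: 102814 / (30) = 51407/15 s.
Target frame: (51407/15) × (25) = 257035/3 ≈ 85678.333 → 85678.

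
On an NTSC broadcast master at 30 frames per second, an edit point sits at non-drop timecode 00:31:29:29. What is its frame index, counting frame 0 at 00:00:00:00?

56699

Total seconds to the label: (0 × 3600 + 31 × 60 + 29) = 1889.
Frame index = 1889 × 30 + 29 = 56699.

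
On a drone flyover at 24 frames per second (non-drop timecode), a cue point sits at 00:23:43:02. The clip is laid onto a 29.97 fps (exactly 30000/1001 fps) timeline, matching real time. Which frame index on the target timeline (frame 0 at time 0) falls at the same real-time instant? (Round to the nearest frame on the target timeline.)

Source frame index: (0×3600 + 23×60 + 43) × 24 + 2 = 34154.
Real time: 34154 / (24) = 17077/12 s.
Target frame: (17077/12) × (30000/1001) = 42692500/1001 ≈ 42649.850 → 42650.

frame 42650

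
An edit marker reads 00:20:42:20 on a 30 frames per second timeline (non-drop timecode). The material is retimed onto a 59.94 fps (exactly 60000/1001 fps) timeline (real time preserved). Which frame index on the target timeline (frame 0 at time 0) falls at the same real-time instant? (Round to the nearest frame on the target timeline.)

Source frame index: (0×3600 + 20×60 + 42) × 30 + 20 = 37280.
Real time: 37280 / (30) = 3728/3 s.
Target frame: (3728/3) × (60000/1001) = 74560000/1001 ≈ 74485.514 → 74486.

frame 74486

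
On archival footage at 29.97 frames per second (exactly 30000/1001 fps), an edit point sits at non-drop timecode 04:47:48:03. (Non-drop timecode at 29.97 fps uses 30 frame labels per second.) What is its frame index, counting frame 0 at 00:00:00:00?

Total seconds to the label: (4 × 3600 + 47 × 60 + 48) = 17268.
Frame index = 17268 × 30 + 3 = 518043.

518043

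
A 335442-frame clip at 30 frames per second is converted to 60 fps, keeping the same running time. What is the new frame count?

Frames at target rate = 335442 × (60) / (30) = 670884.

670884 frames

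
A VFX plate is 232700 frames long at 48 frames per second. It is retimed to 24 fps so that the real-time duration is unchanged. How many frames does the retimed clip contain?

Target frames = source frames × (target rate / source rate) = 232700 × (24)/(48) = 232700 × 1/2 = 116350.

116350 frames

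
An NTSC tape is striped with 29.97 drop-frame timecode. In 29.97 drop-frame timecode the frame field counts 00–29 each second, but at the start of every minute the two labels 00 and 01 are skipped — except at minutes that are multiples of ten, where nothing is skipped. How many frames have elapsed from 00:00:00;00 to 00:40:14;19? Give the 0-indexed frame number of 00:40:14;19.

Complete 10-minute blocks: 4, each 17982 frames → 71928.
Remaining 0 whole minutes in the current block: 0 frames.
Within the current minute: 14 × 30 + 19 = 439. Total = 71928 + 0 + 439 = 72367.

72367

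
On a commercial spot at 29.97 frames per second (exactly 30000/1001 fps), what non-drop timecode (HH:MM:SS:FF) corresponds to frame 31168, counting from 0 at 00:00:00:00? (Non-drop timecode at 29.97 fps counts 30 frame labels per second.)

31168 ÷ 30 = 1038 full seconds, remainder 28 frames.
1038 s = 0 h 17 min 18 s.
Timecode: 00:17:18:28.

00:17:18:28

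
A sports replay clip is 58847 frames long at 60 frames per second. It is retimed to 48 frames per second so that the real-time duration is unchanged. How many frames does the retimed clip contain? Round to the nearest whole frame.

Frames at target rate = 58847 × (48) / (60) = 235388/5 ≈ 47077.600.
Nearest whole frame: 47078.

47078 frames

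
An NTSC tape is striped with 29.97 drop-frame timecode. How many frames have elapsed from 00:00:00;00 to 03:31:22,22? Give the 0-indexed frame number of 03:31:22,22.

As if non-drop at 30 labels/s: (3 × 3600 + 31 × 60 + 22) × 30 + 22 = 380482.
Minute boundaries passed: 211; those not divisible by 10: 211 − 21 = 190; dropped labels = 2 × 190 = 380.
Actual frame index = 380482 − 380 = 380102.

380102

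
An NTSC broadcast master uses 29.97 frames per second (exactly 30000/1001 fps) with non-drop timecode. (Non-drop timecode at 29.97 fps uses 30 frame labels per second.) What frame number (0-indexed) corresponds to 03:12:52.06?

Total seconds to the label: (3 × 3600 + 12 × 60 + 52) = 11572.
Frame index = 11572 × 30 + 6 = 347166.

frame 347166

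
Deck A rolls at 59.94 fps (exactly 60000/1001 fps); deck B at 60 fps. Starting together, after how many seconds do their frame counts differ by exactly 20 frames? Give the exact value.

The gap grows by |60 − 60000/1001| = 60/1001 frames per second.
Time for a 20-frame gap: 20 ÷ (60/1001) = 1001/3 s.

1001/3 seconds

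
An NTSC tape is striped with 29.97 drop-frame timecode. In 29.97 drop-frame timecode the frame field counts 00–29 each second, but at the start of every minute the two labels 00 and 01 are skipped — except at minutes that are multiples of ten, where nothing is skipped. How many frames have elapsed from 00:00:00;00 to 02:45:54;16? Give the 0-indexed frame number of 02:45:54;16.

298338

As if non-drop at 30 labels/s: (2 × 3600 + 45 × 60 + 54) × 30 + 16 = 298636.
Minute boundaries passed: 165; those not divisible by 10: 165 − 16 = 149; dropped labels = 2 × 149 = 298.
Actual frame index = 298636 − 298 = 298338.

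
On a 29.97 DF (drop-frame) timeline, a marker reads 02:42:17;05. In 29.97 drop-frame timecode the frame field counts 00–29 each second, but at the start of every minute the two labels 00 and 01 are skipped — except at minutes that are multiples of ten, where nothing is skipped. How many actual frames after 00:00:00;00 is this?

Complete 10-minute blocks: 16, each 17982 frames → 287712.
Remaining 2 whole minutes in the current block: 1800 + 1 × 1798 = 3598 frames.
Within the current minute: 17 × 30 + 5 − 2 = 513 (labels ;00/;01 skipped at this minute). Total = 287712 + 3598 + 513 = 291823.

291823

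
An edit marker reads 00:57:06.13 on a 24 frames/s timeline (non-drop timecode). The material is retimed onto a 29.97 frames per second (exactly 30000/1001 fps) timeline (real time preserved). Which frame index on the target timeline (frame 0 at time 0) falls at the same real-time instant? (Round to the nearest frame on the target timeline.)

Source frame index: (0×3600 + 57×60 + 6) × 24 + 13 = 82237.
Real time: 82237 / (24) = 82237/24 s.
Target frame: (82237/24) × (30000/1001) = 102796250/1001 ≈ 102693.556 → 102694.

frame 102694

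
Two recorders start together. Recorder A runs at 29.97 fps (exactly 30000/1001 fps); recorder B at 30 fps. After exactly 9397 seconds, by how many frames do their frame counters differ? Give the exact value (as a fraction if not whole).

281910/1001 frames

A emits 30000/1001 × 9397 = 281910000/1001 frames; B emits 30 × 9397 = 281910.
Difference = 281910/1001 frames (≈ 281.6284); B is ahead of A.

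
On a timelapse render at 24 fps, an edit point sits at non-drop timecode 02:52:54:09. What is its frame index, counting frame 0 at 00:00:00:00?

Total seconds to the label: (2 × 3600 + 52 × 60 + 54) = 10374.
Frame index = 10374 × 24 + 9 = 248985.

248985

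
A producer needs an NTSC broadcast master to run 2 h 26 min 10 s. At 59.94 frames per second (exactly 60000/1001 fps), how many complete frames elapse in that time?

2 h 26 min 10 s = 8770 s.
Frames = 8770 × 60000/1001 = 526200000/1001 ≈ 525674.3257.
Complete frames: 525674.

525674 frames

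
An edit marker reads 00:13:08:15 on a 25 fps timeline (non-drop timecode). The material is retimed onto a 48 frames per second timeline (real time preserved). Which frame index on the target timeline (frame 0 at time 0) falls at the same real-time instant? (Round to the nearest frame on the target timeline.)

frame 37853

Source frame index: (0×3600 + 13×60 + 8) × 25 + 15 = 19715.
Real time: 19715 / (25) = 3943/5 s.
Target frame: (3943/5) × (48) = 189264/5 ≈ 37852.800 → 37853.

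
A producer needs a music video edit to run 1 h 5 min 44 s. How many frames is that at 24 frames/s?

94656 frames

1 h 5 min 44 s = 3944 s.
Frames = 3944 × 24 = 94656.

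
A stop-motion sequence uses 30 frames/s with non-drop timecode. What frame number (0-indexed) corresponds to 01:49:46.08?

frame 197588

Total seconds to the label: (1 × 3600 + 49 × 60 + 46) = 6586.
Frame index = 6586 × 30 + 8 = 197588.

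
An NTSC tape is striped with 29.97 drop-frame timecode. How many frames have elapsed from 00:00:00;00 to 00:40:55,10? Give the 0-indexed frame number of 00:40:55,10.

Complete 10-minute blocks: 4, each 17982 frames → 71928.
Remaining 0 whole minutes in the current block: 0 frames.
Within the current minute: 55 × 30 + 10 = 1660. Total = 71928 + 0 + 1660 = 73588.

73588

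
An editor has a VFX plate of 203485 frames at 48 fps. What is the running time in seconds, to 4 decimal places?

Running time = 203485 × 1/48 = 203485/48 s ≈ 4239.2708 s.

4239.2708 seconds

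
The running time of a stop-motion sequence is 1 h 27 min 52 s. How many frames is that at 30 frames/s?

1 h 27 min 52 s = 5272 s.
Frames = 5272 × 30 = 158160.

158160 frames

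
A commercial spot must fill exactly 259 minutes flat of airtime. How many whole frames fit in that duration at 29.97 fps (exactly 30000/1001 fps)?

259 min = 15540 s.
Frames = 15540 × 30000/1001 = 66600000/143 ≈ 465734.2657.
Complete frames: 465734.

465734 frames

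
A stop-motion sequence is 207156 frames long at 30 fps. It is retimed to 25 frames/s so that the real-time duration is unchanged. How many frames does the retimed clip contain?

Target frames = source frames × (target rate / source rate) = 207156 × (25)/(30) = 207156 × 5/6 = 172630.

172630 frames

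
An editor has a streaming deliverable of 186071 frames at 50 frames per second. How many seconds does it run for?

3721.42 seconds

Running time = 186071 / (50) = 3721.42 s.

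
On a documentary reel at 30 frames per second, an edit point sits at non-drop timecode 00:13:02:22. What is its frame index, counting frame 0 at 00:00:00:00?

frame 23482

Total seconds to the label: (0 × 3600 + 13 × 60 + 2) = 782.
Frame index = 782 × 30 + 22 = 23482.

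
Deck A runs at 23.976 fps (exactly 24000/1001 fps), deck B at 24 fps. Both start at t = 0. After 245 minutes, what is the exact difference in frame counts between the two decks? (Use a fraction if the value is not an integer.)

50400/143 frames

245 min = 14700 s.
A emits 24000/1001 × 14700 = 50400000/143 frames; B emits 24 × 14700 = 352800.
Difference = 50400/143 frames (≈ 352.4476); B is ahead of A.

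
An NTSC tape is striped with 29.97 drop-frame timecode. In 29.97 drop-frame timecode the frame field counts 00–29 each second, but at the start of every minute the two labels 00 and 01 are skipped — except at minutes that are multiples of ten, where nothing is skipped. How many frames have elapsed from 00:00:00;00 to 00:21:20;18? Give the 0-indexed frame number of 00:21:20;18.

38380

Complete 10-minute blocks: 2, each 17982 frames → 35964.
Remaining 1 whole minute in the current block: 1800 + 0 × 1798 = 1800 frames.
Within the current minute: 20 × 30 + 18 − 2 = 616 (labels ;00/;01 skipped at this minute). Total = 35964 + 1800 + 616 = 38380.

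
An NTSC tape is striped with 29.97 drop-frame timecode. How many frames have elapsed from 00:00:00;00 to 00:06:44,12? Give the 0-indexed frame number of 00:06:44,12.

Complete 10-minute blocks: 0, each 17982 frames → 0.
Remaining 6 whole minutes in the current block: 1800 + 5 × 1798 = 10790 frames.
Within the current minute: 44 × 30 + 12 − 2 = 1330 (labels ;00/;01 skipped at this minute). Total = 0 + 10790 + 1330 = 12120.

12120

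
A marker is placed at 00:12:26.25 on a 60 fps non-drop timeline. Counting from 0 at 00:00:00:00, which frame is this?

frame 44785

Total seconds to the label: (0 × 3600 + 12 × 60 + 26) = 746.
Frame index = 746 × 60 + 25 = 44785.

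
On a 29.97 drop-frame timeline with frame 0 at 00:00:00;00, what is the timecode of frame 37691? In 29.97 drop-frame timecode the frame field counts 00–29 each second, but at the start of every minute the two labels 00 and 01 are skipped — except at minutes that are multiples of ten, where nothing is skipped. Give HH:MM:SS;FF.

Each 10-minute DF block holds 10 × 60 × 30 − 9 × 2 = 17982 frames. 37691 ÷ 17982 → 2 full blocks, remainder 1727.
Within the partial block the first minute is 1800 frames and each further minute 1798, so 0 further minute boundaries passed. Total skipped labels = 18 × 2 + 2 × 0 = 36.
Non-drop label index = 37691 + 36 = 37727; at 30 labels/s that is 00:20:57:17, i.e. DF 00:20:57;17.

00:20:57;17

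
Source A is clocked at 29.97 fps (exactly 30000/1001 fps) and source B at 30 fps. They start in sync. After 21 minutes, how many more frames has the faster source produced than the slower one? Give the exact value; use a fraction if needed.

5400/143 frames

21 min = 1260 s.
A emits 30000/1001 × 1260 = 5400000/143 frames; B emits 30 × 1260 = 37800.
Difference = 5400/143 frames (≈ 37.7622); B is ahead of A.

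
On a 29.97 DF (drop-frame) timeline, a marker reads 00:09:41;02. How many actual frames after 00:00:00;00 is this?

17414

Complete 10-minute blocks: 0, each 17982 frames → 0.
Remaining 9 whole minutes in the current block: 1800 + 8 × 1798 = 16184 frames.
Within the current minute: 41 × 30 + 2 − 2 = 1230 (labels ;00/;01 skipped at this minute). Total = 0 + 16184 + 1230 = 17414.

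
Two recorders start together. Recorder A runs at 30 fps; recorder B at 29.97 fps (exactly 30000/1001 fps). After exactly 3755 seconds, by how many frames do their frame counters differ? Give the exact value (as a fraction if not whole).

A emits 30 × 3755 = 112650 frames; B emits 30000/1001 × 3755 = 112650000/1001.
Difference = 112650/1001 frames (≈ 112.5375); B is behind A.

112650/1001 frames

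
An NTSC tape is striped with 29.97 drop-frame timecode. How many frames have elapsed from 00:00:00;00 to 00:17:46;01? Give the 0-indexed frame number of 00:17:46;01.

31949

As if non-drop at 30 labels/s: (0 × 3600 + 17 × 60 + 46) × 30 + 1 = 31981.
Minute boundaries passed: 17; those not divisible by 10: 17 − 1 = 16; dropped labels = 2 × 16 = 32.
Actual frame index = 31981 − 32 = 31949.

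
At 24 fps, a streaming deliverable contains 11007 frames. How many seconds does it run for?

458.625 seconds

Running time = 11007 / (24) = 458.625 s.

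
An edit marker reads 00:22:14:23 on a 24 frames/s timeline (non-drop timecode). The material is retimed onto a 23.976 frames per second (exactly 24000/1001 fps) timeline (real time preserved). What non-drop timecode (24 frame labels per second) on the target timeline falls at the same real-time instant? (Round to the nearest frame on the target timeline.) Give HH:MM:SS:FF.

00:22:13:15

Source frame index: (0×3600 + 22×60 + 14) × 24 + 23 = 32039.
Real time: 32039 / (24) = 32039/24 s.
Target frame: (32039/24) × (24000/1001) = 4577000/143 ≈ 32006.993 → 32007.
At 24 labels/s: frame 32007 → 00:22:13:15.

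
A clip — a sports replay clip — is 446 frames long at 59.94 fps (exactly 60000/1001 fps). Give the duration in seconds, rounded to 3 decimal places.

Running time = 446 × 1001/60000 = 223223/30000 s ≈ 7.441 s.

7.441 seconds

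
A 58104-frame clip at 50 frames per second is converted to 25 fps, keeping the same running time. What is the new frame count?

Target frames = source frames × (target rate / source rate) = 58104 × (25)/(50) = 58104 × 1/2 = 29052.

29052 frames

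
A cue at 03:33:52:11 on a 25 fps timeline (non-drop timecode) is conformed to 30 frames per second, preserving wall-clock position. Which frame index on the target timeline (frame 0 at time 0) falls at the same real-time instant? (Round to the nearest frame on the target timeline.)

frame 384973

Source frame index: (3×3600 + 33×60 + 52) × 25 + 11 = 320811.
Real time: 320811 / (25) = 320811/25 s.
Target frame: (320811/25) × (30) = 1924866/5 ≈ 384973.200 → 384973.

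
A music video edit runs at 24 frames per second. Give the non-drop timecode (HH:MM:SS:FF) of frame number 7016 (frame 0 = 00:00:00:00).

00:04:52:08

7016 ÷ 24 = 292 full seconds, remainder 8 frames.
292 s = 0 h 4 min 52 s.
Timecode: 00:04:52:08.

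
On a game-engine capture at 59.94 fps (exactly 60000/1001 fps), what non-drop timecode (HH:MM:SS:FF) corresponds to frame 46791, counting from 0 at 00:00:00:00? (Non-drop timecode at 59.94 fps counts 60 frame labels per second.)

46791 ÷ 60 = 779 full seconds, remainder 51 frames.
779 s = 0 h 12 min 59 s.
Timecode: 00:12:59:51.

00:12:59:51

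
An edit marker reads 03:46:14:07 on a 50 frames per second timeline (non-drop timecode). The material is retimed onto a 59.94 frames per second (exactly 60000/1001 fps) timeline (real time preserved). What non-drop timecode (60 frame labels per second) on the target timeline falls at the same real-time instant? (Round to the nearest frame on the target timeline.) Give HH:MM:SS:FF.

Source frame index: (3×3600 + 46×60 + 14) × 50 + 7 = 678707.
Real time: 678707 / (50) = 678707/50 s.
Target frame: (678707/50) × (60000/1001) = 814448400/1001 ≈ 813634.765 → 813635.
At 60 labels/s: frame 813635 → 03:46:00:35.

03:46:00:35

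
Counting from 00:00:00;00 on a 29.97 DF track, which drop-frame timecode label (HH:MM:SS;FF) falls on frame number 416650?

03:51:42;06

Each 10-minute DF block holds 10 × 60 × 30 − 9 × 2 = 17982 frames. 416650 ÷ 17982 → 23 full blocks, remainder 3064.
Within the partial block the first minute is 1800 frames and each further minute 1798, so 1 further minute boundary passed. Total skipped labels = 18 × 23 + 2 × 1 = 416.
Non-drop label index = 416650 + 416 = 417066; at 30 labels/s that is 03:51:42:06, i.e. DF 03:51:42;06.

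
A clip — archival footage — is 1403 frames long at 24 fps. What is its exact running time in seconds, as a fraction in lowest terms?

Running time = 1403 ÷ (24) = 1403 × 1/24 = 1403/24 s.

1403/24 seconds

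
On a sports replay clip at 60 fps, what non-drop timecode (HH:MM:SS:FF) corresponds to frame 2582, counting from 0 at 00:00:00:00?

00:00:43:02

2582 ÷ 60 = 43 full seconds, remainder 2 frames.
43 s = 0 h 0 min 43 s.
Timecode: 00:00:43:02.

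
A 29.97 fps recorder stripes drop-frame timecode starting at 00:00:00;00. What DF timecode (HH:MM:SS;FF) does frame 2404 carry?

00:01:20;06

Each 10-minute DF block holds 10 × 60 × 30 − 9 × 2 = 17982 frames. 2404 ÷ 17982 → 0 full blocks, remainder 2404.
Within the partial block the first minute is 1800 frames and each further minute 1798, so 1 further minute boundary passed. Total skipped labels = 18 × 0 + 2 × 1 = 2.
Non-drop label index = 2404 + 2 = 2406; at 30 labels/s that is 00:01:20:06, i.e. DF 00:01:20;06.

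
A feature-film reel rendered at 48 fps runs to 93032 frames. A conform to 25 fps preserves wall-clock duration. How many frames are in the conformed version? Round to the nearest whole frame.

48454 frames

Frames at target rate = 93032 × (25) / (48) = 290725/6 ≈ 48454.167.
Nearest whole frame: 48454.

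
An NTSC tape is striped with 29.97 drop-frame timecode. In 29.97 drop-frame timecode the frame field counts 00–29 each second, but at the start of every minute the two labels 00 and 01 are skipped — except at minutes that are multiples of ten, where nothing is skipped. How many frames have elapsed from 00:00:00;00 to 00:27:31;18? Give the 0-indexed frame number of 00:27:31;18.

49498

Complete 10-minute blocks: 2, each 17982 frames → 35964.
Remaining 7 whole minutes in the current block: 1800 + 6 × 1798 = 12588 frames.
Within the current minute: 31 × 30 + 18 − 2 = 946 (labels ;00/;01 skipped at this minute). Total = 35964 + 12588 + 946 = 49498.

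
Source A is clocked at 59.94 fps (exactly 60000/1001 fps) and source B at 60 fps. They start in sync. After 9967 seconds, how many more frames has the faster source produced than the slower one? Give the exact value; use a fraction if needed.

598020/1001 frames

A emits 60000/1001 × 9967 = 598020000/1001 frames; B emits 60 × 9967 = 598020.
Difference = 598020/1001 frames (≈ 597.4226); B is ahead of A.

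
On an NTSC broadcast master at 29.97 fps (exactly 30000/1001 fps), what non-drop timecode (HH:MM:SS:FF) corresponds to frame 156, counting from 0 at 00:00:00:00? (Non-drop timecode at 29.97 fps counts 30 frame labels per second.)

156 ÷ 30 = 5 full seconds, remainder 6 frames.
5 s = 0 h 0 min 5 s.
Timecode: 00:00:05:06.

00:00:05:06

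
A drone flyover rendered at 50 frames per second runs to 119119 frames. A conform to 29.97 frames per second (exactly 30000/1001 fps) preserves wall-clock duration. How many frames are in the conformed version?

Target frames = source frames × (target rate / source rate) = 119119 × (30000/1001)/(50) = 119119 × 600/1001 = 71400.

71400 frames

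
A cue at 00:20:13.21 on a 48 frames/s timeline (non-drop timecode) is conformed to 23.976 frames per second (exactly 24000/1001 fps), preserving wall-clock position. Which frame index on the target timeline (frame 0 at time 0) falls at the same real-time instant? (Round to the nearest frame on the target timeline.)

frame 29093

Source frame index: (0×3600 + 20×60 + 13) × 48 + 21 = 58245.
Real time: 58245 / (48) = 19415/16 s.
Target frame: (19415/16) × (24000/1001) = 2647500/91 ≈ 29093.407 → 29093.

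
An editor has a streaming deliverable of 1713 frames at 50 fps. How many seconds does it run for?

Running time = 1713 / (50) = 34.26 s.

34.26 seconds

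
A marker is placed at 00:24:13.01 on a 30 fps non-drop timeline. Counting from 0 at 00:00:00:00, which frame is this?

Total seconds to the label: (0 × 3600 + 24 × 60 + 13) = 1453.
Frame index = 1453 × 30 + 1 = 43591.

frame 43591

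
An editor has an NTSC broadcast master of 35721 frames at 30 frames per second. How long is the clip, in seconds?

1190.7 seconds

Running time = 35721 / (30) = 1190.7 s.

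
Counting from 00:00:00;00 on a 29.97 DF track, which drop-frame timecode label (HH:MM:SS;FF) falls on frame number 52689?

00:29:18;03

Ten DF minutes hold 17982 frames, so frame 52689 lies in block 2 (frames 35964–53945) with 16725 frames into that block.
The block's first minute is 1800 frames and the rest 1798 each; 16725 frames reaches minute 9, so 2 × 18 + 9 × 2 = 54 labels have been skipped so far.
Adding those back, label number 52689 + 54 = 52743 at 30 labels/s is 1758 s + 3 f = 0 h 29 min 18 s frame 3, i.e. 00:29:18;03.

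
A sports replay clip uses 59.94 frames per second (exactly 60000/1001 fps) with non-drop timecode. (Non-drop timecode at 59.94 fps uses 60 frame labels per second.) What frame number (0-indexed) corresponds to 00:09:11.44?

33104

Total seconds to the label: (0 × 3600 + 9 × 60 + 11) = 551.
Frame index = 551 × 60 + 44 = 33104.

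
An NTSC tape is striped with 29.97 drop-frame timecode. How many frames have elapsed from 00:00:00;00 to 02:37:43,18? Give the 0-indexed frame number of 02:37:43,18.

283624

As if non-drop at 30 labels/s: (2 × 3600 + 37 × 60 + 43) × 30 + 18 = 283908.
Minute boundaries passed: 157; those not divisible by 10: 157 − 15 = 142; dropped labels = 2 × 142 = 284.
Actual frame index = 283908 − 284 = 283624.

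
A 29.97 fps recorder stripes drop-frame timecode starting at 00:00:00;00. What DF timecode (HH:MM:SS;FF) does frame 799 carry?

00:00:26;19

Ten DF minutes hold 17982 frames, so frame 799 lies in block 0 (frames 0–17981) with 799 frames into that block.
The block's first minute is 1800 frames and the rest 1798 each; 799 frames reaches minute 0, so 0 × 18 + 0 × 2 = 0 labels have been skipped so far.
Adding those back, label number 799 + 0 = 799 at 30 labels/s is 26 s + 19 f = 0 h 0 min 26 s frame 19, i.e. 00:00:26;19.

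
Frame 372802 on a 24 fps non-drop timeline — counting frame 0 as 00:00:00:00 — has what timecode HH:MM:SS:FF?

372802 ÷ 24 = 15533 full seconds, remainder 10 frames.
15533 s = 4 h 18 min 53 s.
Timecode: 04:18:53:10.

04:18:53:10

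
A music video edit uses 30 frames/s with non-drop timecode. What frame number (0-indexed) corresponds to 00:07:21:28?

Total seconds to the label: (0 × 3600 + 7 × 60 + 21) = 441.
Frame index = 441 × 30 + 28 = 13258.

13258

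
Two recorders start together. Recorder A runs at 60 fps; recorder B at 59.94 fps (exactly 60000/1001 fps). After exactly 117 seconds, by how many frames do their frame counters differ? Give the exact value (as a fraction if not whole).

540/77 frames

A emits 60 × 117 = 7020 frames; B emits 60000/1001 × 117 = 540000/77.
Difference = 540/77 frames (≈ 7.0130); B is behind A.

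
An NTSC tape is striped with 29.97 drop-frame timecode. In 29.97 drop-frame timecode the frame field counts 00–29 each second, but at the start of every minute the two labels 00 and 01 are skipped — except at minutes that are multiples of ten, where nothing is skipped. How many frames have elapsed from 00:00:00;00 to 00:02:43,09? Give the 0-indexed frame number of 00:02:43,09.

4895

As if non-drop at 30 labels/s: (0 × 3600 + 2 × 60 + 43) × 30 + 9 = 4899.
Minute boundaries passed: 2; those not divisible by 10: 2 − 0 = 2; dropped labels = 2 × 2 = 4.
Actual frame index = 4899 − 4 = 4895.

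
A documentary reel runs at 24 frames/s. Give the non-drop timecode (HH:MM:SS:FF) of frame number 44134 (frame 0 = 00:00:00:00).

44134 ÷ 24 = 1838 full seconds, remainder 22 frames.
1838 s = 0 h 30 min 38 s.
Timecode: 00:30:38:22.

00:30:38:22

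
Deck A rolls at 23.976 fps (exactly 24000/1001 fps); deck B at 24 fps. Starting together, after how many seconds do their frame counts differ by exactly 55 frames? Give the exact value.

55055/24 seconds

The gap grows by |24 − 24000/1001| = 24/1001 frames per second.
Time for a 55-frame gap: 55 ÷ (24/1001) = 55055/24 s.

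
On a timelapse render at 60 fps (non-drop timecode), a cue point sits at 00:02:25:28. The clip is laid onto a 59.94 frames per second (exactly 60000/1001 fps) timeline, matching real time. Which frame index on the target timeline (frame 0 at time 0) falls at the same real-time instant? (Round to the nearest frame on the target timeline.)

frame 8719

Source frame index: (0×3600 + 2×60 + 25) × 60 + 28 = 8728.
Real time: 8728 / (60) = 2182/15 s.
Target frame: (2182/15) × (60000/1001) = 8728000/1001 ≈ 8719.281 → 8719.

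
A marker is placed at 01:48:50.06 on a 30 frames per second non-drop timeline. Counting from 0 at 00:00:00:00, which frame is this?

frame 195906

Total seconds to the label: (1 × 3600 + 48 × 60 + 50) = 6530.
Frame index = 6530 × 30 + 6 = 195906.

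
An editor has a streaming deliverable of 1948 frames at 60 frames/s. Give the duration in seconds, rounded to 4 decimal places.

32.4667 seconds

Running time = 1948 × 1/60 = 487/15 s ≈ 32.4667 s.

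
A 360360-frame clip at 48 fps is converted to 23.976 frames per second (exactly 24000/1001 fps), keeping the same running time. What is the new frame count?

180000 frames

Target frames = source frames × (target rate / source rate) = 360360 × (24000/1001)/(48) = 360360 × 500/1001 = 180000.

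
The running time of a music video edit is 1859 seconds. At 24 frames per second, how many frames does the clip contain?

44616 frames

Frames = 1859 × 24 = 44616.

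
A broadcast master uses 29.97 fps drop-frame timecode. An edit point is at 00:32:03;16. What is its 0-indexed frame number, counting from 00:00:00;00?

Complete 10-minute blocks: 3, each 17982 frames → 53946.
Remaining 2 whole minutes in the current block: 1800 + 1 × 1798 = 3598 frames.
Within the current minute: 3 × 30 + 16 − 2 = 104 (labels ;00/;01 skipped at this minute). Total = 53946 + 3598 + 104 = 57648.

57648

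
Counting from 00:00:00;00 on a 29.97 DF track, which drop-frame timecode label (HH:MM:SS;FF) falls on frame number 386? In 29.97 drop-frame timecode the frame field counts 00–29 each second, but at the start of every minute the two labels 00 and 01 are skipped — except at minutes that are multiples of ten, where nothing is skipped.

00:00:12;26

Ten DF minutes hold 17982 frames, so frame 386 lies in block 0 (frames 0–17981) with 386 frames into that block.
The block's first minute is 1800 frames and the rest 1798 each; 386 frames reaches minute 0, so 0 × 18 + 0 × 2 = 0 labels have been skipped so far.
Adding those back, label number 386 + 0 = 386 at 30 labels/s is 12 s + 26 f = 0 h 0 min 12 s frame 26, i.e. 00:00:12;26.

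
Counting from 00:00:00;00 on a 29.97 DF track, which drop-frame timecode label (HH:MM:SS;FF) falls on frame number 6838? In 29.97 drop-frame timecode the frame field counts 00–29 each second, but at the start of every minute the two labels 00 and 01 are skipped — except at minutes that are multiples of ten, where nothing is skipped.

00:03:48;04

Each 10-minute DF block holds 10 × 60 × 30 − 9 × 2 = 17982 frames. 6838 ÷ 17982 → 0 full blocks, remainder 6838.
Within the partial block the first minute is 1800 frames and each further minute 1798, so 3 further minute boundaries passed. Total skipped labels = 18 × 0 + 2 × 3 = 6.
Non-drop label index = 6838 + 6 = 6844; at 30 labels/s that is 00:03:48:04, i.e. DF 00:03:48;04.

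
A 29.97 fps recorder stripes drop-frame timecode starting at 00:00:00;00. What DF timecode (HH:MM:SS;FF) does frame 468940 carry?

04:20:46;28

Each 10-minute DF block holds 10 × 60 × 30 − 9 × 2 = 17982 frames. 468940 ÷ 17982 → 26 full blocks, remainder 1408.
Within the partial block the first minute is 1800 frames and each further minute 1798, so 0 further minute boundaries passed. Total skipped labels = 18 × 26 + 2 × 0 = 468.
Non-drop label index = 468940 + 468 = 469408; at 30 labels/s that is 04:20:46:28, i.e. DF 04:20:46;28.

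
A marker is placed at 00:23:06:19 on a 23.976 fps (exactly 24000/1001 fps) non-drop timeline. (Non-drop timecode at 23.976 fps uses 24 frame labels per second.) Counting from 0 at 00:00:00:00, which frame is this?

frame 33283

Total seconds to the label: (0 × 3600 + 23 × 60 + 6) = 1386.
Frame index = 1386 × 24 + 19 = 33283.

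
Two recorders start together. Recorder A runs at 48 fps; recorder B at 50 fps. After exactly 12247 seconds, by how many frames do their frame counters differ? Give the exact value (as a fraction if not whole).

A emits 48 × 12247 = 587856 frames; B emits 50 × 12247 = 612350.
Difference = 24494 frames; B is ahead of A.

24494 frames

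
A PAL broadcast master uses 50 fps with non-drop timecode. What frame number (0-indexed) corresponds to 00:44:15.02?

Total seconds to the label: (0 × 3600 + 44 × 60 + 15) = 2655.
Frame index = 2655 × 50 + 2 = 132752.

132752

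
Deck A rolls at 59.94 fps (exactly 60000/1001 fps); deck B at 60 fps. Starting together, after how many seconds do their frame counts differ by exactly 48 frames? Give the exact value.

The gap grows by |60 − 60000/1001| = 60/1001 frames per second.
Time for a 48-frame gap: 48 ÷ (60/1001) = 800.8 s.

800.8 seconds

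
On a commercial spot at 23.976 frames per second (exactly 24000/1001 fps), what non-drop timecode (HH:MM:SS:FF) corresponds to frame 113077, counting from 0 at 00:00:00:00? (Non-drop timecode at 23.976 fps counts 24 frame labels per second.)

113077 ÷ 24 = 4711 full seconds, remainder 13 frames.
4711 s = 1 h 18 min 31 s.
Timecode: 01:18:31:13.

01:18:31:13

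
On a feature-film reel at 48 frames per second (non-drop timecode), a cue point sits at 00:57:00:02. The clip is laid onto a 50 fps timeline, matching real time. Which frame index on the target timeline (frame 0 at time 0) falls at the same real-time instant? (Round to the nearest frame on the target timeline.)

Source frame index: (0×3600 + 57×60 + 0) × 48 + 2 = 164162.
Real time: 164162 / (48) = 82081/24 s.
Target frame: (82081/24) × (50) = 2052025/12 ≈ 171002.083 → 171002.

frame 171002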